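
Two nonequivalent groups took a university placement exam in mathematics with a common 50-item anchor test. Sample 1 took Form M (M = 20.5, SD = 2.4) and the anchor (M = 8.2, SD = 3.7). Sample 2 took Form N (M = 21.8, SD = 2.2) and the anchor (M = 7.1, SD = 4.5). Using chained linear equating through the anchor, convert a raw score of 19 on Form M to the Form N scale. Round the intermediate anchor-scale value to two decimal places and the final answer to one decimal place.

Form M → anchor (Sample 1): v = (3.7/2.4)(19 − 20.5) + 8.2 = 5.89
anchor → Form N (Sample 2): y = (2.2/4.5)(5.89 − 7.1) + 21.8 = 21.2

21.2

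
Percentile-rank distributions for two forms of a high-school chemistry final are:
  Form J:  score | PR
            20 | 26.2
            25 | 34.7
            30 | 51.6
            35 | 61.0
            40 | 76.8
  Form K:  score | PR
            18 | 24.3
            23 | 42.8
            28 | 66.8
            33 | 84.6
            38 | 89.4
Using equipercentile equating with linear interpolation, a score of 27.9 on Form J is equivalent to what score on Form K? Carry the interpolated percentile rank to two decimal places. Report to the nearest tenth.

PR of 27.9 on Form J: 34.7 + (27.9 − 25)/(30 − 25) × (51.6 − 34.7) = 44.50
On Form K, PR 44.50 falls between score 23 (PR 42.8) and 28 (PR 66.8).
Interpolate: 23 + (44.50 − 42.8)/(66.8 − 42.8) × (28 − 23) = 23.4

23.4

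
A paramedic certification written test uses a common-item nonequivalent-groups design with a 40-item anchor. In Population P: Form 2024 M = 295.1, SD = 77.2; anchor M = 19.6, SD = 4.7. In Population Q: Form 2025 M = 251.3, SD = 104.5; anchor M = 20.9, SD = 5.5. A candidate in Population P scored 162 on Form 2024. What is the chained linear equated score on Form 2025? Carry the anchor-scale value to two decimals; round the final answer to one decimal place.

Form 2024 → anchor (Population P): v = (4.7/77.2)(162 − 295.1) + 19.6 = 11.50
anchor → Form 2025 (Population Q): y = (104.5/5.5)(11.50 − 20.9) + 251.3 = 72.7

72.7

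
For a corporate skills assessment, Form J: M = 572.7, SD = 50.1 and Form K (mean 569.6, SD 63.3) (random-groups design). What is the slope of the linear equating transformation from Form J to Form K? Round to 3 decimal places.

A = SD_Y / SD_X = 63.3 / 50.1 = 1.263

1.263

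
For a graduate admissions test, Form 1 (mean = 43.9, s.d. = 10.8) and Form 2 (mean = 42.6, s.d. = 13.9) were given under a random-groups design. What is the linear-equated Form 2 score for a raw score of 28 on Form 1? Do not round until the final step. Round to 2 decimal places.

Linear equating: y = (SD_Y/SD_X)(x − M_X) + M_Y
y = (13.9/10.8)(28 − 43.9) + 42.6
y = 1.287037 × -15.9 + 42.6 = -20.4639 + 42.6 = 22.14

22.14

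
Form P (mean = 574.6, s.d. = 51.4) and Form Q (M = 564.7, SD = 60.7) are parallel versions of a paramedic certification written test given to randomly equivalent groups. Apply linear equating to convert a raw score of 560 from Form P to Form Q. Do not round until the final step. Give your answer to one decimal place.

547.5

Linear equating: y = (SD_Y/SD_X)(x − M_X) + M_Y
y = (60.7/51.4)(560 − 574.6) + 564.7
y = 1.180934 × -14.6 + 564.7 = -17.2416 + 564.7 = 547.5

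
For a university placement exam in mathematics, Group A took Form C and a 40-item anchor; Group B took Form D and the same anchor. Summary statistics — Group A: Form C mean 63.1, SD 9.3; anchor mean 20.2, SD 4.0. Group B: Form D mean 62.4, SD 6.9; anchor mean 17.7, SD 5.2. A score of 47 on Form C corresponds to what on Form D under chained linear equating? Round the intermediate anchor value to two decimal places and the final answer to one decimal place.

56.5

Form C → anchor (Group A): v = (4.0/9.3)(47 − 63.1) + 20.2 = 13.28
anchor → Form D (Group B): y = (6.9/5.2)(13.28 − 17.7) + 62.4 = 56.5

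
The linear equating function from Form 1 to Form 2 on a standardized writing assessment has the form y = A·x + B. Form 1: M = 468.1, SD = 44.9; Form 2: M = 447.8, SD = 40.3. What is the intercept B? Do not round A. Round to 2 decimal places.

A = SD_Y / SD_X = 40.3 / 44.9 = 0.897550
B = M_Y − A·M_X = 447.8 − 0.897550 × 468.1 = 27.66

27.66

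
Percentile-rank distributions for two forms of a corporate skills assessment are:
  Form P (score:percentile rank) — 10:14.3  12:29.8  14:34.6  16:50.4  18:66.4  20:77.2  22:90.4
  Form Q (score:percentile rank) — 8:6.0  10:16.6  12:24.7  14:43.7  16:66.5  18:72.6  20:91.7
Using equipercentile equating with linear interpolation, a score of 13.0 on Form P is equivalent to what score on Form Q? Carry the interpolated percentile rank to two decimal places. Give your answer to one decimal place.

PR of 13.0 on Form P: 29.8 + (13.0 − 12)/(14 − 12) × (34.6 − 29.8) = 32.20
On Form Q, PR 32.20 falls between score 12 (PR 24.7) and 14 (PR 43.7).
Interpolate: 12 + (32.20 − 24.7)/(43.7 − 24.7) × (14 − 12) = 12.8

12.8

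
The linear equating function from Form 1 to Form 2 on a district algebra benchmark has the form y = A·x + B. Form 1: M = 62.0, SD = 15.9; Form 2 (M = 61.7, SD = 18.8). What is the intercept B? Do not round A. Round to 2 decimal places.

-11.61

A = SD_Y / SD_X = 18.8 / 15.9 = 1.182390
B = M_Y − A·M_X = 61.7 − 1.182390 × 62.0 = -11.61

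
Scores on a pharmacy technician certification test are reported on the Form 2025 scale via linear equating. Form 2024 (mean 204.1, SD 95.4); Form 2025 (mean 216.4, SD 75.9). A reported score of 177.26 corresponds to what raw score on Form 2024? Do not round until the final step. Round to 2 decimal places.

154.90

Invert y = (SD_Y/SD_X)(x − M_X) + M_Y:
x = (SD_X/SD_Y)(y − M_Y) + M_X = (95.4/75.9)(177.26 − 216.4) + 204.1
x = 1.256917 × -39.140 + 204.1 = 154.90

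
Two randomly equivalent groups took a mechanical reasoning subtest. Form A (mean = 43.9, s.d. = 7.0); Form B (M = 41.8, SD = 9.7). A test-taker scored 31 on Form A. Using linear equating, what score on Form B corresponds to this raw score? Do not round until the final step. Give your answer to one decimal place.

23.9

Linear equating: y = (SD_Y/SD_X)(x − M_X) + M_Y
y = (9.7/7.0)(31 − 43.9) + 41.8
y = 1.385714 × -12.9 + 41.8 = -17.8757 + 41.8 = 23.9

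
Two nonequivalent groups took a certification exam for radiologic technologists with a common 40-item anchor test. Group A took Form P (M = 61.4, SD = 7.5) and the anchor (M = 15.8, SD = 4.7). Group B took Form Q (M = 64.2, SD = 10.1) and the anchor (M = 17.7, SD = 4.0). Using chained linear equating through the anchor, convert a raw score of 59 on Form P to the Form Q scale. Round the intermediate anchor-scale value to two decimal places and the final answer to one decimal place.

Form P → anchor (Group A): v = (4.7/7.5)(59 − 61.4) + 15.8 = 14.30
anchor → Form Q (Group B): y = (10.1/4.0)(14.30 − 17.7) + 64.2 = 55.6

55.6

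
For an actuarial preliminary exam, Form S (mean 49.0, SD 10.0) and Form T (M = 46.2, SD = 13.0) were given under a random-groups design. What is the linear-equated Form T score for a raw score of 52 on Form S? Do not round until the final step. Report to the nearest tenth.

Linear equating: y = (SD_Y/SD_X)(x − M_X) + M_Y
y = (13.0/10.0)(52 − 49.0) + 46.2
y = 1.300000 × 3.0 + 46.2 = 3.9000 + 46.2 = 50.1

50.1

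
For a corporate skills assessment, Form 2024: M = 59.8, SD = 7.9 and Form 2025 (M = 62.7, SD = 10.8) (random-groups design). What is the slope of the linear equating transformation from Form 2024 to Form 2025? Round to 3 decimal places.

A = SD_Y / SD_X = 10.8 / 7.9 = 1.367

1.367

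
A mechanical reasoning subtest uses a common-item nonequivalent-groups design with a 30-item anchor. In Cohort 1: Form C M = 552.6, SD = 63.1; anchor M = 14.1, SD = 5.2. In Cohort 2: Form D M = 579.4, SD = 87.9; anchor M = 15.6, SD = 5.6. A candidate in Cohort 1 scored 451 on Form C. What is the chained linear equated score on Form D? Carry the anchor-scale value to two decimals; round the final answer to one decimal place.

424.5

Form C → anchor (Cohort 1): v = (5.2/63.1)(451 − 552.6) + 14.1 = 5.73
anchor → Form D (Cohort 2): y = (87.9/5.6)(5.73 − 15.6) + 579.4 = 424.5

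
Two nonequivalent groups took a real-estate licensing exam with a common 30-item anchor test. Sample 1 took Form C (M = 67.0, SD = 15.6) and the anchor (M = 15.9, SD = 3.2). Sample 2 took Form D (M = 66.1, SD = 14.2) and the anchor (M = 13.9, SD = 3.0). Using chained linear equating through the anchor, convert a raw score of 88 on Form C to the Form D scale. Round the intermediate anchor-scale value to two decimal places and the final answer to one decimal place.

96.0

Form C → anchor (Sample 1): v = (3.2/15.6)(88 − 67.0) + 15.9 = 20.21
anchor → Form D (Sample 2): y = (14.2/3.0)(20.21 − 13.9) + 66.1 = 96.0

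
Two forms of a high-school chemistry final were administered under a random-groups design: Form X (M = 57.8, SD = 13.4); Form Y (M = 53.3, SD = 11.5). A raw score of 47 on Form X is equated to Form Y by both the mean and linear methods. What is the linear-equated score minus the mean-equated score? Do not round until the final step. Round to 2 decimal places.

1.53

Mean-equated: 47 + (53.3 − 57.8) = 42.50
Linear-equated: (11.5/13.4)(47 − 57.8) + 53.3 = 44.031
Difference = 44.031 − 42.50 = 1.53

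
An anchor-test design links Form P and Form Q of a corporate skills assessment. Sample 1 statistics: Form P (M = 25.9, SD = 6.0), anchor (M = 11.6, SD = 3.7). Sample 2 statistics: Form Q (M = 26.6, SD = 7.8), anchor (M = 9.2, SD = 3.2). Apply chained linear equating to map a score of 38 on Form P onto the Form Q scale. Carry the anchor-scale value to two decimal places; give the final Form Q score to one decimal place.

50.6

Form P → anchor (Sample 1): v = (3.7/6.0)(38 − 25.9) + 11.6 = 19.06
anchor → Form Q (Sample 2): y = (7.8/3.2)(19.06 − 9.2) + 26.6 = 50.6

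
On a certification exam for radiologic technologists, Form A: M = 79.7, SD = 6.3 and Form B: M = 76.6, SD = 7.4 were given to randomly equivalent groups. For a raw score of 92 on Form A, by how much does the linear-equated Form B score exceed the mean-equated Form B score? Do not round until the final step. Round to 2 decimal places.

2.15

Mean-equated: 92 + (76.6 − 79.7) = 88.90
Linear-equated: (7.4/6.3)(92 − 79.7) + 76.6 = 91.048
Difference = 91.048 − 88.90 = 2.15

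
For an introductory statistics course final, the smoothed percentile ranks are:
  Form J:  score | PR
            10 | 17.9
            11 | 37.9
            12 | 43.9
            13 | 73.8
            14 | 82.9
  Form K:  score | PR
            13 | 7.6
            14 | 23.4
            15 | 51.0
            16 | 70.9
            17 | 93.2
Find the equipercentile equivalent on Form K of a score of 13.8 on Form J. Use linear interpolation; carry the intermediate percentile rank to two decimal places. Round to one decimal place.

16.5

PR of 13.8 on Form J: 73.8 + (13.8 − 13)/(14 − 13) × (82.9 − 73.8) = 81.08
On Form K, PR 81.08 falls between score 16 (PR 70.9) and 17 (PR 93.2).
Interpolate: 16 + (81.08 − 70.9)/(93.2 − 70.9) × (17 − 16) = 16.5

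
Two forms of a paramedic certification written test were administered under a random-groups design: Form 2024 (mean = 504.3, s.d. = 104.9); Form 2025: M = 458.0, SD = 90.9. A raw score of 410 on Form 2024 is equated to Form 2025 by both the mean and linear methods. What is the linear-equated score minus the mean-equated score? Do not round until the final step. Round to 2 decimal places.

Mean-equated: 410 + (458.0 − 504.3) = 363.70
Linear-equated: (90.9/104.9)(410 − 504.3) + 458.0 = 376.285
Difference = 376.285 − 363.70 = 12.59

12.59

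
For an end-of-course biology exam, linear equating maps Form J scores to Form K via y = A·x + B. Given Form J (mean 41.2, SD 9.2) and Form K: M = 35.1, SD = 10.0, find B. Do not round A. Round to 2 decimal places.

A = SD_Y / SD_X = 10.0 / 9.2 = 1.086957
B = M_Y − A·M_X = 35.1 − 1.086957 × 41.2 = -9.68

-9.68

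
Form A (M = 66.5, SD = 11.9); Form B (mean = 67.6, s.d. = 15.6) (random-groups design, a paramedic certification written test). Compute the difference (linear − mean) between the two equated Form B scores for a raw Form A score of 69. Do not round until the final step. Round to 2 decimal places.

Mean-equated: 69 + (67.6 − 66.5) = 70.10
Linear-equated: (15.6/11.9)(69 − 66.5) + 67.6 = 70.877
Difference = 70.877 − 70.10 = 0.78

0.78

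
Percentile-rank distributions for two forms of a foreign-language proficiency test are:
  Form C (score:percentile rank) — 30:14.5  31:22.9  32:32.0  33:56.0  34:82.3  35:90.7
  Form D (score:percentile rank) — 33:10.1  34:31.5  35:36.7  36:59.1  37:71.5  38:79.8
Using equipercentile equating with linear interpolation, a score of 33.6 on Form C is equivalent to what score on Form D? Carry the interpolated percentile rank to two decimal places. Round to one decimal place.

37.0

PR of 33.6 on Form C: 56.0 + (33.6 − 33)/(34 − 33) × (82.3 − 56.0) = 71.78
On Form D, PR 71.78 falls between score 37 (PR 71.5) and 38 (PR 79.8).
Interpolate: 37 + (71.78 − 71.5)/(79.8 − 71.5) × (38 − 37) = 37.0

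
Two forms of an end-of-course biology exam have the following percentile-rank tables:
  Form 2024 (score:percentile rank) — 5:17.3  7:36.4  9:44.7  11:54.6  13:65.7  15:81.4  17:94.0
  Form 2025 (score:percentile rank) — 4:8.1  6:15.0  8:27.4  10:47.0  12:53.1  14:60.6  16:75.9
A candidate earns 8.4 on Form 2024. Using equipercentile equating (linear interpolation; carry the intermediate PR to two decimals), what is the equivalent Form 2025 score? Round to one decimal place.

9.5

PR of 8.4 on Form 2024: 36.4 + (8.4 − 7)/(9 − 7) × (44.7 − 36.4) = 42.21
On Form 2025, PR 42.21 falls between score 8 (PR 27.4) and 10 (PR 47.0).
Interpolate: 8 + (42.21 − 27.4)/(47.0 − 27.4) × (10 − 8) = 9.5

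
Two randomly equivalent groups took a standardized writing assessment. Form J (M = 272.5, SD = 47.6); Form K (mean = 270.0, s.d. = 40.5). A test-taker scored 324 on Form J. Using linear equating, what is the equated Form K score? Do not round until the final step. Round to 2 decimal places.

313.82

Linear equating: y = (SD_Y/SD_X)(x − M_X) + M_Y
y = (40.5/47.6)(324 − 272.5) + 270.0
y = 0.850840 × 51.5 + 270.0 = 43.8183 + 270.0 = 313.82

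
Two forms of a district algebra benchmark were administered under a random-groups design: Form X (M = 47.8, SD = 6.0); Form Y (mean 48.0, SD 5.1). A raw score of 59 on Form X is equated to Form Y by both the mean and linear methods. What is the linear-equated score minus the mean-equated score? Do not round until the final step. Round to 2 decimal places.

-1.68

Mean-equated: 59 + (48.0 − 47.8) = 59.20
Linear-equated: (5.1/6.0)(59 − 47.8) + 48.0 = 57.520
Difference = 57.520 − 59.20 = -1.68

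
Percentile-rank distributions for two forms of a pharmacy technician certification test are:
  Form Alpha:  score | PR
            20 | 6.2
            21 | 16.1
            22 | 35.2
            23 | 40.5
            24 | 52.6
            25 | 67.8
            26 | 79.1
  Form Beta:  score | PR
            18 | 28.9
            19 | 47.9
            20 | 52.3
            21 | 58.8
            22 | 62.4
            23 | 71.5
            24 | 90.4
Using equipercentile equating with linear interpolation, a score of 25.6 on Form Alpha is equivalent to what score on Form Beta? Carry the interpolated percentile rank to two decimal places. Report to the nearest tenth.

PR of 25.6 on Form Alpha: 67.8 + (25.6 − 25)/(26 − 25) × (79.1 − 67.8) = 74.58
On Form Beta, PR 74.58 falls between score 23 (PR 71.5) and 24 (PR 90.4).
Interpolate: 23 + (74.58 − 71.5)/(90.4 − 71.5) × (24 − 23) = 23.2

23.2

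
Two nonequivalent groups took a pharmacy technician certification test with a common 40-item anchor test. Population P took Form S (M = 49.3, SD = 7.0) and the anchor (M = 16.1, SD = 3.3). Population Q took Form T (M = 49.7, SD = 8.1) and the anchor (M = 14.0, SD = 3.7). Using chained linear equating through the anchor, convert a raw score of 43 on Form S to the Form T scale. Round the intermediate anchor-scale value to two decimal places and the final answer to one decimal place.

47.8

Form S → anchor (Population P): v = (3.3/7.0)(43 − 49.3) + 16.1 = 13.13
anchor → Form T (Population Q): y = (8.1/3.7)(13.13 − 14.0) + 49.7 = 47.8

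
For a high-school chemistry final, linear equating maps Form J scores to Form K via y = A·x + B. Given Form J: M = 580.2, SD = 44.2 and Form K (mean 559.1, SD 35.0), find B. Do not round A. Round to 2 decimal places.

99.67

A = SD_Y / SD_X = 35.0 / 44.2 = 0.791855
B = M_Y − A·M_X = 559.1 − 0.791855 × 580.2 = 99.67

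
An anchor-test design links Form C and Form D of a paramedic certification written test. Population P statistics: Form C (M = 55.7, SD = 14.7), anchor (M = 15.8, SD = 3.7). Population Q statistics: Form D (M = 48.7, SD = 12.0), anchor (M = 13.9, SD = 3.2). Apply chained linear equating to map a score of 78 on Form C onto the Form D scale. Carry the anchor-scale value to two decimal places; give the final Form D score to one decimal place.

Form C → anchor (Population P): v = (3.7/14.7)(78 − 55.7) + 15.8 = 21.41
anchor → Form D (Population Q): y = (12.0/3.2)(21.41 − 13.9) + 48.7 = 76.9

76.9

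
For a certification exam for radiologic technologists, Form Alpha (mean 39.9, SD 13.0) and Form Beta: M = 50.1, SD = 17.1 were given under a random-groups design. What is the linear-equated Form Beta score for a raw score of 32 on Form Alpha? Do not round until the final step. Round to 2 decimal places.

Linear equating: y = (SD_Y/SD_X)(x − M_X) + M_Y
y = (17.1/13.0)(32 − 39.9) + 50.1
y = 1.315385 × -7.9 + 50.1 = -10.3915 + 50.1 = 39.71

39.71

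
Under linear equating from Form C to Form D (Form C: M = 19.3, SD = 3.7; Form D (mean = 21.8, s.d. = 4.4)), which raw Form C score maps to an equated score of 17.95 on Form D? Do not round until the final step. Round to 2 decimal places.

Invert y = (SD_Y/SD_X)(x − M_X) + M_Y:
x = (SD_X/SD_Y)(y − M_Y) + M_X = (3.7/4.4)(17.95 − 21.8) + 19.3
x = 0.840909 × -3.850 + 19.3 = 16.06

16.06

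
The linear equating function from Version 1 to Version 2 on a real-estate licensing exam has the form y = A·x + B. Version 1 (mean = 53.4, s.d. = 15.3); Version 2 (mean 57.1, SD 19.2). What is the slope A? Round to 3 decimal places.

1.255

A = SD_Y / SD_X = 19.2 / 15.3 = 1.255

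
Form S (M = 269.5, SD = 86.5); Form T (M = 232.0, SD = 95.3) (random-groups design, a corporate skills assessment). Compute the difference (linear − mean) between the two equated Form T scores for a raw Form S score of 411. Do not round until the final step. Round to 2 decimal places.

Mean-equated: 411 + (232.0 − 269.5) = 373.50
Linear-equated: (95.3/86.5)(411 − 269.5) + 232.0 = 387.895
Difference = 387.895 − 373.50 = 14.40

14.40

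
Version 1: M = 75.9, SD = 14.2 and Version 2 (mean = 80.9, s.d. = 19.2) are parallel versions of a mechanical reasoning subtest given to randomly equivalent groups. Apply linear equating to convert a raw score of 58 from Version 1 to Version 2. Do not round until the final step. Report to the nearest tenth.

Linear equating: y = (SD_Y/SD_X)(x − M_X) + M_Y
y = (19.2/14.2)(58 − 75.9) + 80.9
y = 1.352113 × -17.9 + 80.9 = -24.2028 + 80.9 = 56.7

56.7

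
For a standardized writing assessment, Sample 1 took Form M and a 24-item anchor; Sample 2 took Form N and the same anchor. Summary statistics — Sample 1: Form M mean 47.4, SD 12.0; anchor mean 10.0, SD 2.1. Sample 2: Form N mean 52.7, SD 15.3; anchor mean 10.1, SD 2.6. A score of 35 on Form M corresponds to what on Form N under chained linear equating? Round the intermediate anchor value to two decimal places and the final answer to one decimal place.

39.3

Form M → anchor (Sample 1): v = (2.1/12.0)(35 − 47.4) + 10.0 = 7.83
anchor → Form N (Sample 2): y = (15.3/2.6)(7.83 − 10.1) + 52.7 = 39.3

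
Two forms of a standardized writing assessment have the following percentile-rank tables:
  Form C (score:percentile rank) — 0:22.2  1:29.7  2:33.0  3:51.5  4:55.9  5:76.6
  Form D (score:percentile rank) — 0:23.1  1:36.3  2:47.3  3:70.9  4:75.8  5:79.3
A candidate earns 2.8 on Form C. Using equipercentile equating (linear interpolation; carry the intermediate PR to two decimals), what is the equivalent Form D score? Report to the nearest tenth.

2.0

PR of 2.8 on Form C: 33.0 + (2.8 − 2)/(3 − 2) × (51.5 − 33.0) = 47.80
On Form D, PR 47.80 falls between score 2 (PR 47.3) and 3 (PR 70.9).
Interpolate: 2 + (47.80 − 47.3)/(70.9 − 47.3) × (3 − 2) = 2.0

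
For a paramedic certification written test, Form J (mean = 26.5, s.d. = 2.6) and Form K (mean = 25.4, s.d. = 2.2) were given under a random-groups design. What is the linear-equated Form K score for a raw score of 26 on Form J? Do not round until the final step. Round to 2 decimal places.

24.98

Linear equating: y = (SD_Y/SD_X)(x − M_X) + M_Y
y = (2.2/2.6)(26 − 26.5) + 25.4
y = 0.846154 × -0.5 + 25.4 = -0.4231 + 25.4 = 24.98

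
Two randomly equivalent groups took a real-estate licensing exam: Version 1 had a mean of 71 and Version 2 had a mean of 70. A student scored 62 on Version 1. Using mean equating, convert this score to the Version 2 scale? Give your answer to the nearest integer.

Mean equating: y = x + (M_Y − M_X) = 62 + (70 − 71) = 61

61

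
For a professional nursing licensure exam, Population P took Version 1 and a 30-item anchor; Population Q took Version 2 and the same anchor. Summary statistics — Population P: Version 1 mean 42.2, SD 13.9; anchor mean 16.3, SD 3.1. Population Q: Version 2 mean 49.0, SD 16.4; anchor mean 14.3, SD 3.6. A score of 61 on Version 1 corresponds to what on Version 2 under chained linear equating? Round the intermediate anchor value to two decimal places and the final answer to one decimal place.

77.2

Version 1 → anchor (Population P): v = (3.1/13.9)(61 − 42.2) + 16.3 = 20.49
anchor → Version 2 (Population Q): y = (16.4/3.6)(20.49 − 14.3) + 49.0 = 77.2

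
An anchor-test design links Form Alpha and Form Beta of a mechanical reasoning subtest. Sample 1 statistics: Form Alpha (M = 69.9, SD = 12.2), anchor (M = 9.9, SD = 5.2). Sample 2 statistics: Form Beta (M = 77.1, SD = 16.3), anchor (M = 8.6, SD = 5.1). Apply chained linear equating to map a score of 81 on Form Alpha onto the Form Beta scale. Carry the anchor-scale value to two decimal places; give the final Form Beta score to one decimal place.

Form Alpha → anchor (Sample 1): v = (5.2/12.2)(81 − 69.9) + 9.9 = 14.63
anchor → Form Beta (Sample 2): y = (16.3/5.1)(14.63 − 8.6) + 77.1 = 96.4

96.4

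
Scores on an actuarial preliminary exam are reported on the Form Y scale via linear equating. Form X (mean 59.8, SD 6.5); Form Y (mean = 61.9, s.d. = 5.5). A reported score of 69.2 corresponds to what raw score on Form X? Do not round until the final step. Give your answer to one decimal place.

68.4

Invert y = (SD_Y/SD_X)(x − M_X) + M_Y:
x = (SD_X/SD_Y)(y − M_Y) + M_X = (6.5/5.5)(69.2 − 61.9) + 59.8
x = 1.181818 × 7.300 + 59.8 = 68.4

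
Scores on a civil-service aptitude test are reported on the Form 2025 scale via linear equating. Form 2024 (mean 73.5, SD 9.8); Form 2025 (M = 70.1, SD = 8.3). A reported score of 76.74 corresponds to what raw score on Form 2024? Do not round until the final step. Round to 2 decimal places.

81.34

Invert y = (SD_Y/SD_X)(x − M_X) + M_Y:
x = (SD_X/SD_Y)(y − M_Y) + M_X = (9.8/8.3)(76.74 − 70.1) + 73.5
x = 1.180723 × 6.640 + 73.5 = 81.34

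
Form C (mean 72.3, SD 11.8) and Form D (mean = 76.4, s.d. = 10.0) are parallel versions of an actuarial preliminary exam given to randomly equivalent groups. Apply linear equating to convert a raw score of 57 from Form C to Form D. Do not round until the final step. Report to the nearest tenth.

63.4

Linear equating: y = (SD_Y/SD_X)(x − M_X) + M_Y
y = (10.0/11.8)(57 − 72.3) + 76.4
y = 0.847458 × -15.3 + 76.4 = -12.9661 + 76.4 = 63.4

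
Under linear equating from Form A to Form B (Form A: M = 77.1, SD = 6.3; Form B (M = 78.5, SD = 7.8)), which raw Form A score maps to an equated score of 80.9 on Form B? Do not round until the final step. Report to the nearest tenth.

79.0

Invert y = (SD_Y/SD_X)(x − M_X) + M_Y:
x = (SD_X/SD_Y)(y − M_Y) + M_X = (6.3/7.8)(80.9 − 78.5) + 77.1
x = 0.807692 × 2.400 + 77.1 = 79.0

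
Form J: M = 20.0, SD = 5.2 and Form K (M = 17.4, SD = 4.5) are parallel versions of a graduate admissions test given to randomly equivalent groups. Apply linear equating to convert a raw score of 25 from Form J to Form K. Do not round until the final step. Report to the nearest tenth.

Linear equating: y = (SD_Y/SD_X)(x − M_X) + M_Y
y = (4.5/5.2)(25 − 20.0) + 17.4
y = 0.865385 × 5.0 + 17.4 = 4.3269 + 17.4 = 21.7

21.7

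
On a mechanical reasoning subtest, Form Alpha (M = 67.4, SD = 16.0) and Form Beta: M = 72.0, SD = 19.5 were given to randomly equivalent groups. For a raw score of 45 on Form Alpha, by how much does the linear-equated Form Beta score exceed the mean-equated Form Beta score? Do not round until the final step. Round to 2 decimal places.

-4.90

Mean-equated: 45 + (72.0 − 67.4) = 49.60
Linear-equated: (19.5/16.0)(45 − 67.4) + 72.0 = 44.700
Difference = 44.700 − 49.60 = -4.90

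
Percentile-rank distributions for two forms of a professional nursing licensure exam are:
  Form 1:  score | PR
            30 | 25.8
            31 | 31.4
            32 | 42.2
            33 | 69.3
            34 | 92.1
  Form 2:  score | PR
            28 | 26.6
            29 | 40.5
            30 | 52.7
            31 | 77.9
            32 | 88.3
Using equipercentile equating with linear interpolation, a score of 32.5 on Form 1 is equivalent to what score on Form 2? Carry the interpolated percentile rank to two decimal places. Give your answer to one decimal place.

30.1

PR of 32.5 on Form 1: 42.2 + (32.5 − 32)/(33 − 32) × (69.3 − 42.2) = 55.75
On Form 2, PR 55.75 falls between score 30 (PR 52.7) and 31 (PR 77.9).
Interpolate: 30 + (55.75 − 52.7)/(77.9 − 52.7) × (31 − 30) = 30.1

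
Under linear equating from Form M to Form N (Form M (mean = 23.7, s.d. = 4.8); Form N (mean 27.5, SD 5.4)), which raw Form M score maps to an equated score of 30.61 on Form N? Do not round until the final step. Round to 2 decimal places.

Invert y = (SD_Y/SD_X)(x − M_X) + M_Y:
x = (SD_X/SD_Y)(y − M_Y) + M_X = (4.8/5.4)(30.61 − 27.5) + 23.7
x = 0.888889 × 3.110 + 23.7 = 26.46

26.46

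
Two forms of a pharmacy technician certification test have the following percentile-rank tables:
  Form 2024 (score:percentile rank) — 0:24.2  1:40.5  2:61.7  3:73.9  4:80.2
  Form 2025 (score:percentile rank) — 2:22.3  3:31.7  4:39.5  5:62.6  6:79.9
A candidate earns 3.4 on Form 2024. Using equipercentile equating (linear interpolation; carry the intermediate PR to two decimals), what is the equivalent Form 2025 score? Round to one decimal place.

5.8

PR of 3.4 on Form 2024: 73.9 + (3.4 − 3)/(4 − 3) × (80.2 − 73.9) = 76.42
On Form 2025, PR 76.42 falls between score 5 (PR 62.6) and 6 (PR 79.9).
Interpolate: 5 + (76.42 − 62.6)/(79.9 − 62.6) × (6 − 5) = 5.8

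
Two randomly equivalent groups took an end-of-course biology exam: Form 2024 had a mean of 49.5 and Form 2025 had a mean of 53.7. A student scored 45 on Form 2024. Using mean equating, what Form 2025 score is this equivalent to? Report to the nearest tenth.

Mean equating: y = x + (M_Y − M_X) = 45 + (53.7 − 49.5) = 49.2

49.2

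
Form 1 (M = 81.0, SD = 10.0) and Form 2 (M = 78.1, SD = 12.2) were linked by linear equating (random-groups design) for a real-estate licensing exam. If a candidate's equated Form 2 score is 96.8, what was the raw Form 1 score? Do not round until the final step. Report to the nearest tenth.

Invert y = (SD_Y/SD_X)(x − M_X) + M_Y:
x = (SD_X/SD_Y)(y − M_Y) + M_X = (10.0/12.2)(96.8 − 78.1) + 81.0
x = 0.819672 × 18.700 + 81.0 = 96.3

96.3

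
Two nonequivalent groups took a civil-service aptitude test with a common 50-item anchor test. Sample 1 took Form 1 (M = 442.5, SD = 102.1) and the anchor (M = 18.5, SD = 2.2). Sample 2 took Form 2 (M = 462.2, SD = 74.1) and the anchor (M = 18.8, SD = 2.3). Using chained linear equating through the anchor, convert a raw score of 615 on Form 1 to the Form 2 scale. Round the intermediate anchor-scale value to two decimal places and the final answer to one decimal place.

Form 1 → anchor (Sample 1): v = (2.2/102.1)(615 − 442.5) + 18.5 = 22.22
anchor → Form 2 (Sample 2): y = (74.1/2.3)(22.22 − 18.8) + 462.2 = 572.4

572.4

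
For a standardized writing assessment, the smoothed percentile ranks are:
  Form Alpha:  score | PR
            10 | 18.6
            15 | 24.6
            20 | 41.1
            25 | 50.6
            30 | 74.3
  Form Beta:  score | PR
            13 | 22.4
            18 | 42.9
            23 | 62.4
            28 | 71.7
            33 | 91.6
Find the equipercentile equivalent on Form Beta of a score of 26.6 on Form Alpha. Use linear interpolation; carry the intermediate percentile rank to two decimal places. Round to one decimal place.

PR of 26.6 on Form Alpha: 50.6 + (26.6 − 25)/(30 − 25) × (74.3 − 50.6) = 58.18
On Form Beta, PR 58.18 falls between score 18 (PR 42.9) and 23 (PR 62.4).
Interpolate: 18 + (58.18 − 42.9)/(62.4 − 42.9) × (23 − 18) = 21.9

21.9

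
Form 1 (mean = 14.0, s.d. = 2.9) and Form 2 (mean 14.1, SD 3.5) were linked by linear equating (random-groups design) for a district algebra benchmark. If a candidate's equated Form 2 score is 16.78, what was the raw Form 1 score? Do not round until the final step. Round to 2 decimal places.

16.22

Invert y = (SD_Y/SD_X)(x − M_X) + M_Y:
x = (SD_X/SD_Y)(y − M_Y) + M_X = (2.9/3.5)(16.78 − 14.1) + 14.0
x = 0.828571 × 2.680 + 14.0 = 16.22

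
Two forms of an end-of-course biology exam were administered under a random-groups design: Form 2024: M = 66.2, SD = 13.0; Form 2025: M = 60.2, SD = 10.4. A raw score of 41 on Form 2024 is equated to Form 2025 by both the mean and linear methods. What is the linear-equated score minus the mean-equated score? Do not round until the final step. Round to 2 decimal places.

5.04

Mean-equated: 41 + (60.2 − 66.2) = 35.00
Linear-equated: (10.4/13.0)(41 − 66.2) + 60.2 = 40.040
Difference = 40.040 − 35.00 = 5.04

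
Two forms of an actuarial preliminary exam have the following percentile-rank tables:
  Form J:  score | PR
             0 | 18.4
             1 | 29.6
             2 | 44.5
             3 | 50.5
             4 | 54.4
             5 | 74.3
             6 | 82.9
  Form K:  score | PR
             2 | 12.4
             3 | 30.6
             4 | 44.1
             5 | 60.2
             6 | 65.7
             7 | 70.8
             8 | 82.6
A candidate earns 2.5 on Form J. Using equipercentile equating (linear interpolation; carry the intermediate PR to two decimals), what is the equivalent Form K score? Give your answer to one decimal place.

PR of 2.5 on Form J: 44.5 + (2.5 − 2)/(3 − 2) × (50.5 − 44.5) = 47.50
On Form K, PR 47.50 falls between score 4 (PR 44.1) and 5 (PR 60.2).
Interpolate: 4 + (47.50 − 44.1)/(60.2 − 44.1) × (5 − 4) = 4.2

4.2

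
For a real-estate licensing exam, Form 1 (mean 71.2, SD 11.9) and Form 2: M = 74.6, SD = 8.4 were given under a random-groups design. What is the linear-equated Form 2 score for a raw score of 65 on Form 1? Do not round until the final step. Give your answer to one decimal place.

Linear equating: y = (SD_Y/SD_X)(x − M_X) + M_Y
y = (8.4/11.9)(65 − 71.2) + 74.6
y = 0.705882 × -6.2 + 74.6 = -4.3765 + 74.6 = 70.2

70.2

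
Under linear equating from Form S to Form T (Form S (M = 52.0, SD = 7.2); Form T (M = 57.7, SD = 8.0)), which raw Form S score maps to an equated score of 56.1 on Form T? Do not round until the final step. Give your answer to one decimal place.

Invert y = (SD_Y/SD_X)(x − M_X) + M_Y:
x = (SD_X/SD_Y)(y − M_Y) + M_X = (7.2/8.0)(56.1 − 57.7) + 52.0
x = 0.900000 × -1.600 + 52.0 = 50.6

50.6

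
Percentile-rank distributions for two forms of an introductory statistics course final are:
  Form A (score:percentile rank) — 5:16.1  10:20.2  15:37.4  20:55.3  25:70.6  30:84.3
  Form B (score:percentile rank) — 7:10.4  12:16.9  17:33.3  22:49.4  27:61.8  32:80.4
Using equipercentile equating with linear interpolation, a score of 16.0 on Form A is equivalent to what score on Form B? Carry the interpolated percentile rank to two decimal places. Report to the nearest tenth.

PR of 16.0 on Form A: 37.4 + (16.0 − 15)/(20 − 15) × (55.3 − 37.4) = 40.98
On Form B, PR 40.98 falls between score 17 (PR 33.3) and 22 (PR 49.4).
Interpolate: 17 + (40.98 − 33.3)/(49.4 − 33.3) × (22 − 17) = 19.4

19.4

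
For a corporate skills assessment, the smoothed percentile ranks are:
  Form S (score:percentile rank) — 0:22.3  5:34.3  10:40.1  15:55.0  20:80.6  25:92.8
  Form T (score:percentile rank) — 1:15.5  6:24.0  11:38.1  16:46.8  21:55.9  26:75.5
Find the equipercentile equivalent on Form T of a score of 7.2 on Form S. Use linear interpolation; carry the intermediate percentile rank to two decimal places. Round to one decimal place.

PR of 7.2 on Form S: 34.3 + (7.2 − 5)/(10 − 5) × (40.1 − 34.3) = 36.85
On Form T, PR 36.85 falls between score 6 (PR 24.0) and 11 (PR 38.1).
Interpolate: 6 + (36.85 − 24.0)/(38.1 − 24.0) × (11 − 6) = 10.6

10.6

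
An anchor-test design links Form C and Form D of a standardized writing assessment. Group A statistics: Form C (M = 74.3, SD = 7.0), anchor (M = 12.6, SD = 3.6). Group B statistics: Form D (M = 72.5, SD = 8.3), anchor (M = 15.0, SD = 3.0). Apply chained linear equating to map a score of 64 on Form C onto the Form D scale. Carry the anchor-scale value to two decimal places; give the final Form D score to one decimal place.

51.2

Form C → anchor (Group A): v = (3.6/7.0)(64 − 74.3) + 12.6 = 7.30
anchor → Form D (Group B): y = (8.3/3.0)(7.30 − 15.0) + 72.5 = 51.2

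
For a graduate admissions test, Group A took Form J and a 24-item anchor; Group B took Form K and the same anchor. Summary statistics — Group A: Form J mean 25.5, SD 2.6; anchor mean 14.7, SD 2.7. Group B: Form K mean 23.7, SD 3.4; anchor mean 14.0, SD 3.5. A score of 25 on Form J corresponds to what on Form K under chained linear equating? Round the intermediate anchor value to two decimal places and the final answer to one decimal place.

Form J → anchor (Group A): v = (2.7/2.6)(25 − 25.5) + 14.7 = 14.18
anchor → Form K (Group B): y = (3.4/3.5)(14.18 − 14.0) + 23.7 = 23.9

23.9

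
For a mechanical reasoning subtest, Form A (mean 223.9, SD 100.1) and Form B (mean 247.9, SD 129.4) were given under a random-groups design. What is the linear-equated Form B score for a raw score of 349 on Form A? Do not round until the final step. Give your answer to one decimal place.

Linear equating: y = (SD_Y/SD_X)(x − M_X) + M_Y
y = (129.4/100.1)(349 − 223.9) + 247.9
y = 1.292707 × 125.1 + 247.9 = 161.7177 + 247.9 = 409.6

409.6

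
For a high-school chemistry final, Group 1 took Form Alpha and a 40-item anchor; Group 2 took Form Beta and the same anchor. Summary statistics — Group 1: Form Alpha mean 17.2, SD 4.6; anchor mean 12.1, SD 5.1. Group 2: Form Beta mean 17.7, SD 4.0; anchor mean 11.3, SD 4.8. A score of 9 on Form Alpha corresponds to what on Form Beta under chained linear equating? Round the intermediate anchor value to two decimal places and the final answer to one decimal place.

Form Alpha → anchor (Group 1): v = (5.1/4.6)(9 − 17.2) + 12.1 = 3.01
anchor → Form Beta (Group 2): y = (4.0/4.8)(3.01 − 11.3) + 17.7 = 10.8

10.8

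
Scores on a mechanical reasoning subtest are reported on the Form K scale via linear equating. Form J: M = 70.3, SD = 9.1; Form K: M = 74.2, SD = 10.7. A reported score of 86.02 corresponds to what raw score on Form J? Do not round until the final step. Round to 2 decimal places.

80.35

Invert y = (SD_Y/SD_X)(x − M_X) + M_Y:
x = (SD_X/SD_Y)(y − M_Y) + M_X = (9.1/10.7)(86.02 − 74.2) + 70.3
x = 0.850467 × 11.820 + 70.3 = 80.35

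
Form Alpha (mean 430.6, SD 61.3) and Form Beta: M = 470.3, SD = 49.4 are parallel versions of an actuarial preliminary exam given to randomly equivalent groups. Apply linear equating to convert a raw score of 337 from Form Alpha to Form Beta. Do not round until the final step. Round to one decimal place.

394.9

Linear equating: y = (SD_Y/SD_X)(x − M_X) + M_Y
y = (49.4/61.3)(337 − 430.6) + 470.3
y = 0.805873 × -93.6 + 470.3 = -75.4297 + 470.3 = 394.9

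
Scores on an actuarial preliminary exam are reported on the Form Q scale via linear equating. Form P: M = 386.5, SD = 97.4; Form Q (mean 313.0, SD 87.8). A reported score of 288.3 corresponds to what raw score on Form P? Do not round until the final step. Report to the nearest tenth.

359.1

Invert y = (SD_Y/SD_X)(x − M_X) + M_Y:
x = (SD_X/SD_Y)(y − M_Y) + M_X = (97.4/87.8)(288.3 − 313.0) + 386.5
x = 1.109339 × -24.700 + 386.5 = 359.1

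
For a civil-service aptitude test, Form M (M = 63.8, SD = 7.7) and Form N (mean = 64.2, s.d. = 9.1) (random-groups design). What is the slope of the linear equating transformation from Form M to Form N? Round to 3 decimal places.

1.182

A = SD_Y / SD_X = 9.1 / 7.7 = 1.182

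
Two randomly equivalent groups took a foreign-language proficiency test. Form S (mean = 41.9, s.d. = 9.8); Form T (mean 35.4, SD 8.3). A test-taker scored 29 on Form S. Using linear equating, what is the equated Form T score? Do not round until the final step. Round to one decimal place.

24.5

Linear equating: y = (SD_Y/SD_X)(x − M_X) + M_Y
y = (8.3/9.8)(29 − 41.9) + 35.4
y = 0.846939 × -12.9 + 35.4 = -10.9255 + 35.4 = 24.5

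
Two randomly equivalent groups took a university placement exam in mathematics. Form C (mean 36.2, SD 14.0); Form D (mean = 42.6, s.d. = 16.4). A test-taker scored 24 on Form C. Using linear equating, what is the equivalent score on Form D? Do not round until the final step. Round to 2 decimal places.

Linear equating: y = (SD_Y/SD_X)(x − M_X) + M_Y
y = (16.4/14.0)(24 − 36.2) + 42.6
y = 1.171429 × -12.2 + 42.6 = -14.2914 + 42.6 = 28.31

28.31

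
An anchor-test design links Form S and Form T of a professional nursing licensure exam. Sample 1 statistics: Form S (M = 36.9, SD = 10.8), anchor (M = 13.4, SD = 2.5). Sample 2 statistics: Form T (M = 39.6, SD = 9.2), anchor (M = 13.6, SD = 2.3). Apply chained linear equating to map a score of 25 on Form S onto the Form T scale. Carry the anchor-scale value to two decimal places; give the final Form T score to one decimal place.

Form S → anchor (Sample 1): v = (2.5/10.8)(25 − 36.9) + 13.4 = 10.65
anchor → Form T (Sample 2): y = (9.2/2.3)(10.65 − 13.6) + 39.6 = 27.8

27.8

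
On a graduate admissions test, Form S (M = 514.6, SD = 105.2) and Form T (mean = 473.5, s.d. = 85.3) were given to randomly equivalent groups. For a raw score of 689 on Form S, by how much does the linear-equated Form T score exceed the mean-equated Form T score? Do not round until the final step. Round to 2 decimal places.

-32.99

Mean-equated: 689 + (473.5 − 514.6) = 647.90
Linear-equated: (85.3/105.2)(689 − 514.6) + 473.5 = 614.910
Difference = 614.910 − 647.90 = -32.99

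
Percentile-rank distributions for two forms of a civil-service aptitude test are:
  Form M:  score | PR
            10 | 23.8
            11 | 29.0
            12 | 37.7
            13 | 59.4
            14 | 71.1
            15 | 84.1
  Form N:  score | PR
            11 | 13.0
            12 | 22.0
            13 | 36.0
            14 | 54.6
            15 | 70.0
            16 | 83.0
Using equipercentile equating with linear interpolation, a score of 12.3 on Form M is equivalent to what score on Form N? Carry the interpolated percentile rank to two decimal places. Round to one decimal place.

PR of 12.3 on Form M: 37.7 + (12.3 − 12)/(13 − 12) × (59.4 − 37.7) = 44.21
On Form N, PR 44.21 falls between score 13 (PR 36.0) and 14 (PR 54.6).
Interpolate: 13 + (44.21 − 36.0)/(54.6 − 36.0) × (14 − 13) = 13.4

13.4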